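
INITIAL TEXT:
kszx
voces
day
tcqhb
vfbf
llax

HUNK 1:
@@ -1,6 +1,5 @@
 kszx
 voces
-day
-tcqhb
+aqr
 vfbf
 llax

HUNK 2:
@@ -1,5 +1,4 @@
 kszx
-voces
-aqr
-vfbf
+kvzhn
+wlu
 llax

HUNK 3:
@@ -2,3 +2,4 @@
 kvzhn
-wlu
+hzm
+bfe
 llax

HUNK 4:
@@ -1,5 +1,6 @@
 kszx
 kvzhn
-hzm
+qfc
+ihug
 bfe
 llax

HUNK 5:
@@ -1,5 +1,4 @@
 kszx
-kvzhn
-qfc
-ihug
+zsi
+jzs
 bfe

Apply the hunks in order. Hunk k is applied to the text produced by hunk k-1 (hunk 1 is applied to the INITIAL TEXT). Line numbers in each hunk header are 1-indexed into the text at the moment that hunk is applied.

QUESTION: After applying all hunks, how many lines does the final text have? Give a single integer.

Hunk 1: at line 1 remove [day,tcqhb] add [aqr] -> 5 lines: kszx voces aqr vfbf llax
Hunk 2: at line 1 remove [voces,aqr,vfbf] add [kvzhn,wlu] -> 4 lines: kszx kvzhn wlu llax
Hunk 3: at line 2 remove [wlu] add [hzm,bfe] -> 5 lines: kszx kvzhn hzm bfe llax
Hunk 4: at line 1 remove [hzm] add [qfc,ihug] -> 6 lines: kszx kvzhn qfc ihug bfe llax
Hunk 5: at line 1 remove [kvzhn,qfc,ihug] add [zsi,jzs] -> 5 lines: kszx zsi jzs bfe llax
Final line count: 5

Answer: 5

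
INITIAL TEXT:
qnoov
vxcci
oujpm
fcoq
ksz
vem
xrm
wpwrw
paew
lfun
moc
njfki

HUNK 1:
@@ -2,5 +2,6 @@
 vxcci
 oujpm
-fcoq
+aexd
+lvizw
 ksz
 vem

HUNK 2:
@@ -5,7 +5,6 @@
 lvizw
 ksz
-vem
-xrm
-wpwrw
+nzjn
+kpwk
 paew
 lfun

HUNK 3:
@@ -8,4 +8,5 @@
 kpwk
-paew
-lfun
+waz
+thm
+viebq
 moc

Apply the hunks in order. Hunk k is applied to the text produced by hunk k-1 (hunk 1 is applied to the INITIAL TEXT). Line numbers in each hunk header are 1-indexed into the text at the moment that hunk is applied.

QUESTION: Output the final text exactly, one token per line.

Hunk 1: at line 2 remove [fcoq] add [aexd,lvizw] -> 13 lines: qnoov vxcci oujpm aexd lvizw ksz vem xrm wpwrw paew lfun moc njfki
Hunk 2: at line 5 remove [vem,xrm,wpwrw] add [nzjn,kpwk] -> 12 lines: qnoov vxcci oujpm aexd lvizw ksz nzjn kpwk paew lfun moc njfki
Hunk 3: at line 8 remove [paew,lfun] add [waz,thm,viebq] -> 13 lines: qnoov vxcci oujpm aexd lvizw ksz nzjn kpwk waz thm viebq moc njfki

Answer: qnoov
vxcci
oujpm
aexd
lvizw
ksz
nzjn
kpwk
waz
thm
viebq
moc
njfki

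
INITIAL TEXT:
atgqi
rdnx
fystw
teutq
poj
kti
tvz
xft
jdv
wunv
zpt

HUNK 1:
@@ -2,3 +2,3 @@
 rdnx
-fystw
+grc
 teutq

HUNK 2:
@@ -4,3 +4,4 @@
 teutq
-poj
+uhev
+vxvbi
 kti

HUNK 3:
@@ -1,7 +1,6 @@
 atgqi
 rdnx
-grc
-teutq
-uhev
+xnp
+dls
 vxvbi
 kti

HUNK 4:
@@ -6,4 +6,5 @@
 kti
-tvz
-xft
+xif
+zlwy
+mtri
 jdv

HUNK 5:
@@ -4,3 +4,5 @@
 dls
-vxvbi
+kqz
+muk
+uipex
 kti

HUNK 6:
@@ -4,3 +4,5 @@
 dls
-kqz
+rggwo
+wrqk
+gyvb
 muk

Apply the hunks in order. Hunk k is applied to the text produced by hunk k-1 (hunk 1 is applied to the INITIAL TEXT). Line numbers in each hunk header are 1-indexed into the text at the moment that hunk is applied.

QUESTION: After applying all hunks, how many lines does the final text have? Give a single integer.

Hunk 1: at line 2 remove [fystw] add [grc] -> 11 lines: atgqi rdnx grc teutq poj kti tvz xft jdv wunv zpt
Hunk 2: at line 4 remove [poj] add [uhev,vxvbi] -> 12 lines: atgqi rdnx grc teutq uhev vxvbi kti tvz xft jdv wunv zpt
Hunk 3: at line 1 remove [grc,teutq,uhev] add [xnp,dls] -> 11 lines: atgqi rdnx xnp dls vxvbi kti tvz xft jdv wunv zpt
Hunk 4: at line 6 remove [tvz,xft] add [xif,zlwy,mtri] -> 12 lines: atgqi rdnx xnp dls vxvbi kti xif zlwy mtri jdv wunv zpt
Hunk 5: at line 4 remove [vxvbi] add [kqz,muk,uipex] -> 14 lines: atgqi rdnx xnp dls kqz muk uipex kti xif zlwy mtri jdv wunv zpt
Hunk 6: at line 4 remove [kqz] add [rggwo,wrqk,gyvb] -> 16 lines: atgqi rdnx xnp dls rggwo wrqk gyvb muk uipex kti xif zlwy mtri jdv wunv zpt
Final line count: 16

Answer: 16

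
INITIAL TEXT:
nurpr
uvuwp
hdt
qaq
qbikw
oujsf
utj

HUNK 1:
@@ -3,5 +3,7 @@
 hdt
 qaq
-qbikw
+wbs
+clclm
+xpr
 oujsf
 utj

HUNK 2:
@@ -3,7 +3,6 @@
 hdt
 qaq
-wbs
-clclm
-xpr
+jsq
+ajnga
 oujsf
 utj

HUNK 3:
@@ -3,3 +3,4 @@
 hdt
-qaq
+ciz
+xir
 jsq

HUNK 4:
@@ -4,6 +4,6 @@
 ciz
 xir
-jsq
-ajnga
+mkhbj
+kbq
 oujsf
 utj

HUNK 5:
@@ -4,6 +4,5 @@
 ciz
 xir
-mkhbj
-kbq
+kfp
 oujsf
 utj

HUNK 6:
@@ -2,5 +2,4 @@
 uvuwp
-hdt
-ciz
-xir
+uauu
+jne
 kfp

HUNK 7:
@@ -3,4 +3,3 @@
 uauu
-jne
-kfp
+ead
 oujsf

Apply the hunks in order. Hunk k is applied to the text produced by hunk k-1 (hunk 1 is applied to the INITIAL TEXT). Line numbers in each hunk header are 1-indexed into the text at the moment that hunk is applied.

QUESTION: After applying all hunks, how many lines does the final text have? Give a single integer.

Hunk 1: at line 3 remove [qbikw] add [wbs,clclm,xpr] -> 9 lines: nurpr uvuwp hdt qaq wbs clclm xpr oujsf utj
Hunk 2: at line 3 remove [wbs,clclm,xpr] add [jsq,ajnga] -> 8 lines: nurpr uvuwp hdt qaq jsq ajnga oujsf utj
Hunk 3: at line 3 remove [qaq] add [ciz,xir] -> 9 lines: nurpr uvuwp hdt ciz xir jsq ajnga oujsf utj
Hunk 4: at line 4 remove [jsq,ajnga] add [mkhbj,kbq] -> 9 lines: nurpr uvuwp hdt ciz xir mkhbj kbq oujsf utj
Hunk 5: at line 4 remove [mkhbj,kbq] add [kfp] -> 8 lines: nurpr uvuwp hdt ciz xir kfp oujsf utj
Hunk 6: at line 2 remove [hdt,ciz,xir] add [uauu,jne] -> 7 lines: nurpr uvuwp uauu jne kfp oujsf utj
Hunk 7: at line 3 remove [jne,kfp] add [ead] -> 6 lines: nurpr uvuwp uauu ead oujsf utj
Final line count: 6

Answer: 6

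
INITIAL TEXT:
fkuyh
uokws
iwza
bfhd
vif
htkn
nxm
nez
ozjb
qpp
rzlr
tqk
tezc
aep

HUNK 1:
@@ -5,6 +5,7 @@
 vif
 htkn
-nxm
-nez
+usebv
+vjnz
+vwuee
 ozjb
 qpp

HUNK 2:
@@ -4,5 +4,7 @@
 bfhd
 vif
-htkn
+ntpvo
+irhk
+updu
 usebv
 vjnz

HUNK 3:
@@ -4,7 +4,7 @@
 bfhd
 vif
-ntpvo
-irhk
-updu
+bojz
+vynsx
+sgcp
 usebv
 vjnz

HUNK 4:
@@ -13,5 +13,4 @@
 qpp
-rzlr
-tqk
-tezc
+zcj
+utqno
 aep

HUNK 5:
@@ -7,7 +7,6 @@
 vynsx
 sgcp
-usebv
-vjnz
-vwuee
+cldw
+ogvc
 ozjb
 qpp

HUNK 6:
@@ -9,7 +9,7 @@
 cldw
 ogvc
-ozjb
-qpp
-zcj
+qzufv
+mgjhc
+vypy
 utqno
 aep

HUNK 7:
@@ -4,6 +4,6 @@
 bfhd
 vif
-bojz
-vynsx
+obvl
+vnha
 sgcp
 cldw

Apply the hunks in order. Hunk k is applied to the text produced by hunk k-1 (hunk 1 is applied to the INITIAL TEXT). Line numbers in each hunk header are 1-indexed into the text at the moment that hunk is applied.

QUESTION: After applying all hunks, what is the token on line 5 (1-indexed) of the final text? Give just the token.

Hunk 1: at line 5 remove [nxm,nez] add [usebv,vjnz,vwuee] -> 15 lines: fkuyh uokws iwza bfhd vif htkn usebv vjnz vwuee ozjb qpp rzlr tqk tezc aep
Hunk 2: at line 4 remove [htkn] add [ntpvo,irhk,updu] -> 17 lines: fkuyh uokws iwza bfhd vif ntpvo irhk updu usebv vjnz vwuee ozjb qpp rzlr tqk tezc aep
Hunk 3: at line 4 remove [ntpvo,irhk,updu] add [bojz,vynsx,sgcp] -> 17 lines: fkuyh uokws iwza bfhd vif bojz vynsx sgcp usebv vjnz vwuee ozjb qpp rzlr tqk tezc aep
Hunk 4: at line 13 remove [rzlr,tqk,tezc] add [zcj,utqno] -> 16 lines: fkuyh uokws iwza bfhd vif bojz vynsx sgcp usebv vjnz vwuee ozjb qpp zcj utqno aep
Hunk 5: at line 7 remove [usebv,vjnz,vwuee] add [cldw,ogvc] -> 15 lines: fkuyh uokws iwza bfhd vif bojz vynsx sgcp cldw ogvc ozjb qpp zcj utqno aep
Hunk 6: at line 9 remove [ozjb,qpp,zcj] add [qzufv,mgjhc,vypy] -> 15 lines: fkuyh uokws iwza bfhd vif bojz vynsx sgcp cldw ogvc qzufv mgjhc vypy utqno aep
Hunk 7: at line 4 remove [bojz,vynsx] add [obvl,vnha] -> 15 lines: fkuyh uokws iwza bfhd vif obvl vnha sgcp cldw ogvc qzufv mgjhc vypy utqno aep
Final line 5: vif

Answer: vif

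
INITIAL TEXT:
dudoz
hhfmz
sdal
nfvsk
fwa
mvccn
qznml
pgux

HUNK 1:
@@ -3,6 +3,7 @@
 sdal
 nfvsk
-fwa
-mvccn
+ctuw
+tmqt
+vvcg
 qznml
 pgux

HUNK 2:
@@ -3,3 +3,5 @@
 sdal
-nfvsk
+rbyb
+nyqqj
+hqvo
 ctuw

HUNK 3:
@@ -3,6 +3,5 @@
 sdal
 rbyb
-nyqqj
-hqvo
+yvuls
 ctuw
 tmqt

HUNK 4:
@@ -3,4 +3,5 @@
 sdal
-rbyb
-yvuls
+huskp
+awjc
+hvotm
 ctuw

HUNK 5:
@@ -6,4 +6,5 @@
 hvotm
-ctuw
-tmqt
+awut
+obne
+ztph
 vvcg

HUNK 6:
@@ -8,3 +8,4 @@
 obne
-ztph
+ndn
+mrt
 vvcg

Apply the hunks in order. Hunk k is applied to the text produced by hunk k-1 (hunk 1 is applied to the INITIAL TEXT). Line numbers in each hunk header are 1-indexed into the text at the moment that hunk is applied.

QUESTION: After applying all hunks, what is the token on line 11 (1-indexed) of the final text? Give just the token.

Hunk 1: at line 3 remove [fwa,mvccn] add [ctuw,tmqt,vvcg] -> 9 lines: dudoz hhfmz sdal nfvsk ctuw tmqt vvcg qznml pgux
Hunk 2: at line 3 remove [nfvsk] add [rbyb,nyqqj,hqvo] -> 11 lines: dudoz hhfmz sdal rbyb nyqqj hqvo ctuw tmqt vvcg qznml pgux
Hunk 3: at line 3 remove [nyqqj,hqvo] add [yvuls] -> 10 lines: dudoz hhfmz sdal rbyb yvuls ctuw tmqt vvcg qznml pgux
Hunk 4: at line 3 remove [rbyb,yvuls] add [huskp,awjc,hvotm] -> 11 lines: dudoz hhfmz sdal huskp awjc hvotm ctuw tmqt vvcg qznml pgux
Hunk 5: at line 6 remove [ctuw,tmqt] add [awut,obne,ztph] -> 12 lines: dudoz hhfmz sdal huskp awjc hvotm awut obne ztph vvcg qznml pgux
Hunk 6: at line 8 remove [ztph] add [ndn,mrt] -> 13 lines: dudoz hhfmz sdal huskp awjc hvotm awut obne ndn mrt vvcg qznml pgux
Final line 11: vvcg

Answer: vvcg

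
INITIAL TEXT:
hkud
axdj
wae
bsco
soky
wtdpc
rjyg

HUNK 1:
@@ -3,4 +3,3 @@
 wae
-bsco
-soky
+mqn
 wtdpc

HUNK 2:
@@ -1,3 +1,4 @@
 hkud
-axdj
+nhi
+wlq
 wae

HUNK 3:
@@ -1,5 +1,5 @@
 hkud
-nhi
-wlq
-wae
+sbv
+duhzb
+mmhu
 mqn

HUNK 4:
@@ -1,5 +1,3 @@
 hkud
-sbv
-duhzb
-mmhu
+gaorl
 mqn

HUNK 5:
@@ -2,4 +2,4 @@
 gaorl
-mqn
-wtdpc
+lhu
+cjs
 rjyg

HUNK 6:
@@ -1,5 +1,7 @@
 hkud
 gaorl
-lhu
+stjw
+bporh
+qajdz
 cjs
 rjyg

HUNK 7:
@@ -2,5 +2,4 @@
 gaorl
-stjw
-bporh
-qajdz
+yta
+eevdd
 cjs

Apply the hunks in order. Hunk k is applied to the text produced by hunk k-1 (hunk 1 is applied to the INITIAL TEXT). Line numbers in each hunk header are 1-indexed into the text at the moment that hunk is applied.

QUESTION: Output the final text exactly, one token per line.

Hunk 1: at line 3 remove [bsco,soky] add [mqn] -> 6 lines: hkud axdj wae mqn wtdpc rjyg
Hunk 2: at line 1 remove [axdj] add [nhi,wlq] -> 7 lines: hkud nhi wlq wae mqn wtdpc rjyg
Hunk 3: at line 1 remove [nhi,wlq,wae] add [sbv,duhzb,mmhu] -> 7 lines: hkud sbv duhzb mmhu mqn wtdpc rjyg
Hunk 4: at line 1 remove [sbv,duhzb,mmhu] add [gaorl] -> 5 lines: hkud gaorl mqn wtdpc rjyg
Hunk 5: at line 2 remove [mqn,wtdpc] add [lhu,cjs] -> 5 lines: hkud gaorl lhu cjs rjyg
Hunk 6: at line 1 remove [lhu] add [stjw,bporh,qajdz] -> 7 lines: hkud gaorl stjw bporh qajdz cjs rjyg
Hunk 7: at line 2 remove [stjw,bporh,qajdz] add [yta,eevdd] -> 6 lines: hkud gaorl yta eevdd cjs rjyg

Answer: hkud
gaorl
yta
eevdd
cjs
rjyg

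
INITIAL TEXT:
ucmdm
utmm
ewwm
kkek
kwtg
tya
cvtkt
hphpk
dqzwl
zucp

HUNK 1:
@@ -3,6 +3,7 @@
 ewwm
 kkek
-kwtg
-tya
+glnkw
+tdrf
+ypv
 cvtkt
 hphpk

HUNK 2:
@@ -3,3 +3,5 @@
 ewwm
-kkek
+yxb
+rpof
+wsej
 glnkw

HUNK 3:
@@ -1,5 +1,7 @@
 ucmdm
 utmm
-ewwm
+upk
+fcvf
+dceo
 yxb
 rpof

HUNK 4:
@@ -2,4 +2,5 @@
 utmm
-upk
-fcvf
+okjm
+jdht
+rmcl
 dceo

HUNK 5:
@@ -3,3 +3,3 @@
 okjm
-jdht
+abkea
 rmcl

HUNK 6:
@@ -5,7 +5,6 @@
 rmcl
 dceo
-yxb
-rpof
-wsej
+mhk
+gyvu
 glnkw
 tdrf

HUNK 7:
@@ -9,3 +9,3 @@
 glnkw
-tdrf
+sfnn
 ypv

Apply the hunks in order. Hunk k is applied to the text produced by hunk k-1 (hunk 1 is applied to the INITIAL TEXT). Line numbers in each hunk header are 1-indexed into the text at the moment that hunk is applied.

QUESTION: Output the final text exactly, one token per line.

Answer: ucmdm
utmm
okjm
abkea
rmcl
dceo
mhk
gyvu
glnkw
sfnn
ypv
cvtkt
hphpk
dqzwl
zucp

Derivation:
Hunk 1: at line 3 remove [kwtg,tya] add [glnkw,tdrf,ypv] -> 11 lines: ucmdm utmm ewwm kkek glnkw tdrf ypv cvtkt hphpk dqzwl zucp
Hunk 2: at line 3 remove [kkek] add [yxb,rpof,wsej] -> 13 lines: ucmdm utmm ewwm yxb rpof wsej glnkw tdrf ypv cvtkt hphpk dqzwl zucp
Hunk 3: at line 1 remove [ewwm] add [upk,fcvf,dceo] -> 15 lines: ucmdm utmm upk fcvf dceo yxb rpof wsej glnkw tdrf ypv cvtkt hphpk dqzwl zucp
Hunk 4: at line 2 remove [upk,fcvf] add [okjm,jdht,rmcl] -> 16 lines: ucmdm utmm okjm jdht rmcl dceo yxb rpof wsej glnkw tdrf ypv cvtkt hphpk dqzwl zucp
Hunk 5: at line 3 remove [jdht] add [abkea] -> 16 lines: ucmdm utmm okjm abkea rmcl dceo yxb rpof wsej glnkw tdrf ypv cvtkt hphpk dqzwl zucp
Hunk 6: at line 5 remove [yxb,rpof,wsej] add [mhk,gyvu] -> 15 lines: ucmdm utmm okjm abkea rmcl dceo mhk gyvu glnkw tdrf ypv cvtkt hphpk dqzwl zucp
Hunk 7: at line 9 remove [tdrf] add [sfnn] -> 15 lines: ucmdm utmm okjm abkea rmcl dceo mhk gyvu glnkw sfnn ypv cvtkt hphpk dqzwl zucp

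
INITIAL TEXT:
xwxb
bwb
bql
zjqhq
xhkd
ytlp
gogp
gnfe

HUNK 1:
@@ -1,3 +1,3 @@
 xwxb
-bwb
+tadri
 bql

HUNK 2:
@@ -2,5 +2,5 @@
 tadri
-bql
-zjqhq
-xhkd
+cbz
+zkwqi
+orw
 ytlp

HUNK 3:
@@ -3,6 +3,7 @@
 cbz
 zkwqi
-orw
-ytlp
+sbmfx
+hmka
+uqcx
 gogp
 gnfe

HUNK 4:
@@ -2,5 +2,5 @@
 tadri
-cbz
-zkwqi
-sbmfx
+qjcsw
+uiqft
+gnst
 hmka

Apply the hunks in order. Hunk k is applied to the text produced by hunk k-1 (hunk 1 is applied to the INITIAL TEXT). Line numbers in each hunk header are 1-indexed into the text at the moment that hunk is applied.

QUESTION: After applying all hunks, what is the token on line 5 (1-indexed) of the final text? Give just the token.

Answer: gnst

Derivation:
Hunk 1: at line 1 remove [bwb] add [tadri] -> 8 lines: xwxb tadri bql zjqhq xhkd ytlp gogp gnfe
Hunk 2: at line 2 remove [bql,zjqhq,xhkd] add [cbz,zkwqi,orw] -> 8 lines: xwxb tadri cbz zkwqi orw ytlp gogp gnfe
Hunk 3: at line 3 remove [orw,ytlp] add [sbmfx,hmka,uqcx] -> 9 lines: xwxb tadri cbz zkwqi sbmfx hmka uqcx gogp gnfe
Hunk 4: at line 2 remove [cbz,zkwqi,sbmfx] add [qjcsw,uiqft,gnst] -> 9 lines: xwxb tadri qjcsw uiqft gnst hmka uqcx gogp gnfe
Final line 5: gnst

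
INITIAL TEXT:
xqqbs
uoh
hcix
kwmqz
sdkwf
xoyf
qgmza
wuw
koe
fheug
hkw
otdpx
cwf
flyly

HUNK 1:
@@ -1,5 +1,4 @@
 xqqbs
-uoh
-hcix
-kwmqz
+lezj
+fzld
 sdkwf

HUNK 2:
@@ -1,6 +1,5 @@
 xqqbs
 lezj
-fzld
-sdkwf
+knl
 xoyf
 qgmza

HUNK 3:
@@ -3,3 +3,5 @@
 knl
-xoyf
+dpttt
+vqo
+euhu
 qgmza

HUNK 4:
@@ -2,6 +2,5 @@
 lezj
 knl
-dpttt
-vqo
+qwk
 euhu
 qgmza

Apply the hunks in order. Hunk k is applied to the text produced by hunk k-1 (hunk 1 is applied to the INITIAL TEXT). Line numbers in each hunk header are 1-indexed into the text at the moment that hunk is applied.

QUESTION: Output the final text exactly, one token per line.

Answer: xqqbs
lezj
knl
qwk
euhu
qgmza
wuw
koe
fheug
hkw
otdpx
cwf
flyly

Derivation:
Hunk 1: at line 1 remove [uoh,hcix,kwmqz] add [lezj,fzld] -> 13 lines: xqqbs lezj fzld sdkwf xoyf qgmza wuw koe fheug hkw otdpx cwf flyly
Hunk 2: at line 1 remove [fzld,sdkwf] add [knl] -> 12 lines: xqqbs lezj knl xoyf qgmza wuw koe fheug hkw otdpx cwf flyly
Hunk 3: at line 3 remove [xoyf] add [dpttt,vqo,euhu] -> 14 lines: xqqbs lezj knl dpttt vqo euhu qgmza wuw koe fheug hkw otdpx cwf flyly
Hunk 4: at line 2 remove [dpttt,vqo] add [qwk] -> 13 lines: xqqbs lezj knl qwk euhu qgmza wuw koe fheug hkw otdpx cwf flyly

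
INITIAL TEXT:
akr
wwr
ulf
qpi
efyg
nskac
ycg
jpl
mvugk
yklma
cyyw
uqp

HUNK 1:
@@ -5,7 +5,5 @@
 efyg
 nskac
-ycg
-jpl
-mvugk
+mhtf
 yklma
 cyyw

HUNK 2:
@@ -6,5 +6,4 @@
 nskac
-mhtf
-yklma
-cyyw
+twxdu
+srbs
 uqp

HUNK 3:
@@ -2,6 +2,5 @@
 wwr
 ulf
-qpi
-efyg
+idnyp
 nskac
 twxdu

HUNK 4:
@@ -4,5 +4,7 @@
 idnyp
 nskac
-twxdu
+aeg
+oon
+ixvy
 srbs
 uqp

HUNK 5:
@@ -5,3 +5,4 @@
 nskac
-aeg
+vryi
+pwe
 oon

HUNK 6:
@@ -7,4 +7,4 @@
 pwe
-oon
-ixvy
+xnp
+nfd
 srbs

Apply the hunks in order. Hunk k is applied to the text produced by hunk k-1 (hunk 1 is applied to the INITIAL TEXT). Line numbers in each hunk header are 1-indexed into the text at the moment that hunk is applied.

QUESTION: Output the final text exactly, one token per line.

Hunk 1: at line 5 remove [ycg,jpl,mvugk] add [mhtf] -> 10 lines: akr wwr ulf qpi efyg nskac mhtf yklma cyyw uqp
Hunk 2: at line 6 remove [mhtf,yklma,cyyw] add [twxdu,srbs] -> 9 lines: akr wwr ulf qpi efyg nskac twxdu srbs uqp
Hunk 3: at line 2 remove [qpi,efyg] add [idnyp] -> 8 lines: akr wwr ulf idnyp nskac twxdu srbs uqp
Hunk 4: at line 4 remove [twxdu] add [aeg,oon,ixvy] -> 10 lines: akr wwr ulf idnyp nskac aeg oon ixvy srbs uqp
Hunk 5: at line 5 remove [aeg] add [vryi,pwe] -> 11 lines: akr wwr ulf idnyp nskac vryi pwe oon ixvy srbs uqp
Hunk 6: at line 7 remove [oon,ixvy] add [xnp,nfd] -> 11 lines: akr wwr ulf idnyp nskac vryi pwe xnp nfd srbs uqp

Answer: akr
wwr
ulf
idnyp
nskac
vryi
pwe
xnp
nfd
srbs
uqp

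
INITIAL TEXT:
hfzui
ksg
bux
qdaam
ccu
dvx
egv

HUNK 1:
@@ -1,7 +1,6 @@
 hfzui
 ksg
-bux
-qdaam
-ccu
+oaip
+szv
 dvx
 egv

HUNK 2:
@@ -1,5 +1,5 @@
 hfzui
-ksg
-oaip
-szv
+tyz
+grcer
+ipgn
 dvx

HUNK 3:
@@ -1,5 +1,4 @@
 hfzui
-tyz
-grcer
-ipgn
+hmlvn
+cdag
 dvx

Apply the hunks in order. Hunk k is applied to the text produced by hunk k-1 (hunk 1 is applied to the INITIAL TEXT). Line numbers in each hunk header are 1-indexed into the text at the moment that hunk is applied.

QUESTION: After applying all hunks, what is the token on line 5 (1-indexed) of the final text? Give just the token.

Answer: egv

Derivation:
Hunk 1: at line 1 remove [bux,qdaam,ccu] add [oaip,szv] -> 6 lines: hfzui ksg oaip szv dvx egv
Hunk 2: at line 1 remove [ksg,oaip,szv] add [tyz,grcer,ipgn] -> 6 lines: hfzui tyz grcer ipgn dvx egv
Hunk 3: at line 1 remove [tyz,grcer,ipgn] add [hmlvn,cdag] -> 5 lines: hfzui hmlvn cdag dvx egv
Final line 5: egv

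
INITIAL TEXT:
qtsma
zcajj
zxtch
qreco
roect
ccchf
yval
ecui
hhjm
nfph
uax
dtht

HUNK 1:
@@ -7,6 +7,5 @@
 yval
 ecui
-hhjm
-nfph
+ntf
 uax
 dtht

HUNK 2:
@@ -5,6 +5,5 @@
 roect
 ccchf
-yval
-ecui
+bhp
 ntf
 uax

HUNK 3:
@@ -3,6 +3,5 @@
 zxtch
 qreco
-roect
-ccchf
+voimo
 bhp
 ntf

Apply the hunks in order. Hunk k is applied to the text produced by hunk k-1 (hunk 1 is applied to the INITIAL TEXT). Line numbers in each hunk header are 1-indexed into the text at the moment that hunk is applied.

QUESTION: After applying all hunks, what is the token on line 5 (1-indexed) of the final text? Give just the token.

Answer: voimo

Derivation:
Hunk 1: at line 7 remove [hhjm,nfph] add [ntf] -> 11 lines: qtsma zcajj zxtch qreco roect ccchf yval ecui ntf uax dtht
Hunk 2: at line 5 remove [yval,ecui] add [bhp] -> 10 lines: qtsma zcajj zxtch qreco roect ccchf bhp ntf uax dtht
Hunk 3: at line 3 remove [roect,ccchf] add [voimo] -> 9 lines: qtsma zcajj zxtch qreco voimo bhp ntf uax dtht
Final line 5: voimo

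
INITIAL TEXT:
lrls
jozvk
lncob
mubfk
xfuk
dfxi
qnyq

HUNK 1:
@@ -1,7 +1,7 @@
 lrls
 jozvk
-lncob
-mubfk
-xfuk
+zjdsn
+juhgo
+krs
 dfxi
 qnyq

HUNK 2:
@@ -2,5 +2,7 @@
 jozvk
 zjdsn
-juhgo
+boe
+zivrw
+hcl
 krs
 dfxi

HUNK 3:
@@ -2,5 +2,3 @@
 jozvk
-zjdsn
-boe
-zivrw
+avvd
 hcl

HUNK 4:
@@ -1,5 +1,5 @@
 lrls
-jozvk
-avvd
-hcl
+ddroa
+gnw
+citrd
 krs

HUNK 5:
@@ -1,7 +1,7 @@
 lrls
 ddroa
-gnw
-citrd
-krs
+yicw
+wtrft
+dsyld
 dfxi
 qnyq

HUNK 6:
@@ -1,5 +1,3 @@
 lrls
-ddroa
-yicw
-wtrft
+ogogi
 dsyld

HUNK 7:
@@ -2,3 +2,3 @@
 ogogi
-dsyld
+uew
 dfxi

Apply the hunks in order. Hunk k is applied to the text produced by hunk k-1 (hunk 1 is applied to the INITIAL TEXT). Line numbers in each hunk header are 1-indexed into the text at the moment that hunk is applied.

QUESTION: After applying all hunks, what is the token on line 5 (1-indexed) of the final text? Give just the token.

Hunk 1: at line 1 remove [lncob,mubfk,xfuk] add [zjdsn,juhgo,krs] -> 7 lines: lrls jozvk zjdsn juhgo krs dfxi qnyq
Hunk 2: at line 2 remove [juhgo] add [boe,zivrw,hcl] -> 9 lines: lrls jozvk zjdsn boe zivrw hcl krs dfxi qnyq
Hunk 3: at line 2 remove [zjdsn,boe,zivrw] add [avvd] -> 7 lines: lrls jozvk avvd hcl krs dfxi qnyq
Hunk 4: at line 1 remove [jozvk,avvd,hcl] add [ddroa,gnw,citrd] -> 7 lines: lrls ddroa gnw citrd krs dfxi qnyq
Hunk 5: at line 1 remove [gnw,citrd,krs] add [yicw,wtrft,dsyld] -> 7 lines: lrls ddroa yicw wtrft dsyld dfxi qnyq
Hunk 6: at line 1 remove [ddroa,yicw,wtrft] add [ogogi] -> 5 lines: lrls ogogi dsyld dfxi qnyq
Hunk 7: at line 2 remove [dsyld] add [uew] -> 5 lines: lrls ogogi uew dfxi qnyq
Final line 5: qnyq

Answer: qnyq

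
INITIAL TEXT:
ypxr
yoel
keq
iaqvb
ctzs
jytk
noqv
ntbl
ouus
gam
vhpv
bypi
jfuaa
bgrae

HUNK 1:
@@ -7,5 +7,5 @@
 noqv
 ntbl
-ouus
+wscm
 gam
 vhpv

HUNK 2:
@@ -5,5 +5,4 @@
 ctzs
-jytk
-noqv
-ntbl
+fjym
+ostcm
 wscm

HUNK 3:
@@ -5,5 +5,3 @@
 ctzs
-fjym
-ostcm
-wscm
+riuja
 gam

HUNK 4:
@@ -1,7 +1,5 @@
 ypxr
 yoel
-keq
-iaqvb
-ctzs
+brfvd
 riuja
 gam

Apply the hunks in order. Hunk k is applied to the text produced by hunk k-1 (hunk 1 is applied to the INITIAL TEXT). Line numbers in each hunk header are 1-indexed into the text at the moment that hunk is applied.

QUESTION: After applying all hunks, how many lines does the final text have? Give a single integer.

Hunk 1: at line 7 remove [ouus] add [wscm] -> 14 lines: ypxr yoel keq iaqvb ctzs jytk noqv ntbl wscm gam vhpv bypi jfuaa bgrae
Hunk 2: at line 5 remove [jytk,noqv,ntbl] add [fjym,ostcm] -> 13 lines: ypxr yoel keq iaqvb ctzs fjym ostcm wscm gam vhpv bypi jfuaa bgrae
Hunk 3: at line 5 remove [fjym,ostcm,wscm] add [riuja] -> 11 lines: ypxr yoel keq iaqvb ctzs riuja gam vhpv bypi jfuaa bgrae
Hunk 4: at line 1 remove [keq,iaqvb,ctzs] add [brfvd] -> 9 lines: ypxr yoel brfvd riuja gam vhpv bypi jfuaa bgrae
Final line count: 9

Answer: 9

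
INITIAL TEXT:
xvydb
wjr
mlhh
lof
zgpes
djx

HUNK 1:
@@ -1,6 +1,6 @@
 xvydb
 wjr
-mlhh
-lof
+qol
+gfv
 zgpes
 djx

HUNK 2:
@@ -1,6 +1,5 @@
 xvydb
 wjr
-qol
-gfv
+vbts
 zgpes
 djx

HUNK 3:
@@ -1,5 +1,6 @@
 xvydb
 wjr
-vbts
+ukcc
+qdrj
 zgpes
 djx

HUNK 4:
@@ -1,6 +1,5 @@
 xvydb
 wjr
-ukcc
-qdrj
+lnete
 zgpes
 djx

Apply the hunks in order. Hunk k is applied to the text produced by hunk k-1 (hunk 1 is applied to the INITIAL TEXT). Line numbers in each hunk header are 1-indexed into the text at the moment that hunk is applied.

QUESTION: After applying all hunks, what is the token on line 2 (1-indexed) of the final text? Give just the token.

Answer: wjr

Derivation:
Hunk 1: at line 1 remove [mlhh,lof] add [qol,gfv] -> 6 lines: xvydb wjr qol gfv zgpes djx
Hunk 2: at line 1 remove [qol,gfv] add [vbts] -> 5 lines: xvydb wjr vbts zgpes djx
Hunk 3: at line 1 remove [vbts] add [ukcc,qdrj] -> 6 lines: xvydb wjr ukcc qdrj zgpes djx
Hunk 4: at line 1 remove [ukcc,qdrj] add [lnete] -> 5 lines: xvydb wjr lnete zgpes djx
Final line 2: wjr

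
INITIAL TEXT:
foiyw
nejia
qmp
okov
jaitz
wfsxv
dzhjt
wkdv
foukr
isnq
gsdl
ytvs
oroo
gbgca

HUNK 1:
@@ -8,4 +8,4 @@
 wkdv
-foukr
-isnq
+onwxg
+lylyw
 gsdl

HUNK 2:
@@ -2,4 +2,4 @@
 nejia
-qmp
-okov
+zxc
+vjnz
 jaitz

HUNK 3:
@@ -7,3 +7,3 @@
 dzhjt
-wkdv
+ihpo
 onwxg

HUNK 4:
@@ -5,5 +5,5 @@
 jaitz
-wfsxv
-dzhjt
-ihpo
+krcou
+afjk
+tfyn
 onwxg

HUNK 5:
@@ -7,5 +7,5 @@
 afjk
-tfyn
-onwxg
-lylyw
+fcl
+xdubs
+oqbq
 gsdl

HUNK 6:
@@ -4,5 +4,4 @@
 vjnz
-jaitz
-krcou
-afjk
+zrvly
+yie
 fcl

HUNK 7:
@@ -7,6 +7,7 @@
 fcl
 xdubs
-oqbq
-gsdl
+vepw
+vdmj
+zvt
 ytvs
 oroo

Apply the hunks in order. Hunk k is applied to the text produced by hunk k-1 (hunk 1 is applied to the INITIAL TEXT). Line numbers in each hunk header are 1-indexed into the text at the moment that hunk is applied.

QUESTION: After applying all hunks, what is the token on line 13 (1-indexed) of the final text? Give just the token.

Answer: oroo

Derivation:
Hunk 1: at line 8 remove [foukr,isnq] add [onwxg,lylyw] -> 14 lines: foiyw nejia qmp okov jaitz wfsxv dzhjt wkdv onwxg lylyw gsdl ytvs oroo gbgca
Hunk 2: at line 2 remove [qmp,okov] add [zxc,vjnz] -> 14 lines: foiyw nejia zxc vjnz jaitz wfsxv dzhjt wkdv onwxg lylyw gsdl ytvs oroo gbgca
Hunk 3: at line 7 remove [wkdv] add [ihpo] -> 14 lines: foiyw nejia zxc vjnz jaitz wfsxv dzhjt ihpo onwxg lylyw gsdl ytvs oroo gbgca
Hunk 4: at line 5 remove [wfsxv,dzhjt,ihpo] add [krcou,afjk,tfyn] -> 14 lines: foiyw nejia zxc vjnz jaitz krcou afjk tfyn onwxg lylyw gsdl ytvs oroo gbgca
Hunk 5: at line 7 remove [tfyn,onwxg,lylyw] add [fcl,xdubs,oqbq] -> 14 lines: foiyw nejia zxc vjnz jaitz krcou afjk fcl xdubs oqbq gsdl ytvs oroo gbgca
Hunk 6: at line 4 remove [jaitz,krcou,afjk] add [zrvly,yie] -> 13 lines: foiyw nejia zxc vjnz zrvly yie fcl xdubs oqbq gsdl ytvs oroo gbgca
Hunk 7: at line 7 remove [oqbq,gsdl] add [vepw,vdmj,zvt] -> 14 lines: foiyw nejia zxc vjnz zrvly yie fcl xdubs vepw vdmj zvt ytvs oroo gbgca
Final line 13: oroo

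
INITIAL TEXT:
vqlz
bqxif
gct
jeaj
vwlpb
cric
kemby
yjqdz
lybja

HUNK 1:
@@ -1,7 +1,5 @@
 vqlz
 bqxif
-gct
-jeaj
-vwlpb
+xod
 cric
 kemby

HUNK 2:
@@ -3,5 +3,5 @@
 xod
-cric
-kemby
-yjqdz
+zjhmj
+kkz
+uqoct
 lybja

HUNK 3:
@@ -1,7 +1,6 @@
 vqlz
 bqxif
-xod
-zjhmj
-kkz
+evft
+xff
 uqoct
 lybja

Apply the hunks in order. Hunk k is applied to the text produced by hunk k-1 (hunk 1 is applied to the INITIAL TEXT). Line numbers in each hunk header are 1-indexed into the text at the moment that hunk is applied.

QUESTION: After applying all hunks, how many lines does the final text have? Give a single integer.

Answer: 6

Derivation:
Hunk 1: at line 1 remove [gct,jeaj,vwlpb] add [xod] -> 7 lines: vqlz bqxif xod cric kemby yjqdz lybja
Hunk 2: at line 3 remove [cric,kemby,yjqdz] add [zjhmj,kkz,uqoct] -> 7 lines: vqlz bqxif xod zjhmj kkz uqoct lybja
Hunk 3: at line 1 remove [xod,zjhmj,kkz] add [evft,xff] -> 6 lines: vqlz bqxif evft xff uqoct lybja
Final line count: 6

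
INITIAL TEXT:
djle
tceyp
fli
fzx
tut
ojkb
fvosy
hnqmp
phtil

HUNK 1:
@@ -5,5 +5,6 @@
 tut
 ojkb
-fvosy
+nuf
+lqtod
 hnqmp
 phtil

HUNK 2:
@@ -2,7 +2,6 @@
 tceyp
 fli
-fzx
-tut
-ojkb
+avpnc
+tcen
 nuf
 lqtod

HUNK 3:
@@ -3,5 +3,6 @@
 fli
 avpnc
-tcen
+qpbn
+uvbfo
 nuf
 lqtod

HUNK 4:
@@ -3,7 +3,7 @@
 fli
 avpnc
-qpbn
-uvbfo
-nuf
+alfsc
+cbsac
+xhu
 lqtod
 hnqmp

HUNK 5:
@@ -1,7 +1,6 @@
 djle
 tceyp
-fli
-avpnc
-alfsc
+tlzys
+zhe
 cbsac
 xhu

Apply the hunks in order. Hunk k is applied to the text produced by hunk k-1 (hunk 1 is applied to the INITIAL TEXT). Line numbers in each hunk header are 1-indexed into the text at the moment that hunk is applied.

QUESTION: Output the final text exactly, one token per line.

Answer: djle
tceyp
tlzys
zhe
cbsac
xhu
lqtod
hnqmp
phtil

Derivation:
Hunk 1: at line 5 remove [fvosy] add [nuf,lqtod] -> 10 lines: djle tceyp fli fzx tut ojkb nuf lqtod hnqmp phtil
Hunk 2: at line 2 remove [fzx,tut,ojkb] add [avpnc,tcen] -> 9 lines: djle tceyp fli avpnc tcen nuf lqtod hnqmp phtil
Hunk 3: at line 3 remove [tcen] add [qpbn,uvbfo] -> 10 lines: djle tceyp fli avpnc qpbn uvbfo nuf lqtod hnqmp phtil
Hunk 4: at line 3 remove [qpbn,uvbfo,nuf] add [alfsc,cbsac,xhu] -> 10 lines: djle tceyp fli avpnc alfsc cbsac xhu lqtod hnqmp phtil
Hunk 5: at line 1 remove [fli,avpnc,alfsc] add [tlzys,zhe] -> 9 lines: djle tceyp tlzys zhe cbsac xhu lqtod hnqmp phtil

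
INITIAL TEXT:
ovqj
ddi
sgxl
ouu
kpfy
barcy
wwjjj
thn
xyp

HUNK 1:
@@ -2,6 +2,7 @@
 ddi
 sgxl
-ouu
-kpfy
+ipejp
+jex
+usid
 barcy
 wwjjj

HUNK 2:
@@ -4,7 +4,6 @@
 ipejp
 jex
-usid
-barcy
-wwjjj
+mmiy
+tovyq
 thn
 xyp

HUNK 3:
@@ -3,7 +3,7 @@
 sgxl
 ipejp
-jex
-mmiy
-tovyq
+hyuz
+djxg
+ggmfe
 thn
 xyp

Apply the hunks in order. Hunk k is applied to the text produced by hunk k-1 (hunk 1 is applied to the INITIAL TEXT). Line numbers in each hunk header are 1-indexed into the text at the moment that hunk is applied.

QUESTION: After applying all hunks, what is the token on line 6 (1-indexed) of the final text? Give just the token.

Answer: djxg

Derivation:
Hunk 1: at line 2 remove [ouu,kpfy] add [ipejp,jex,usid] -> 10 lines: ovqj ddi sgxl ipejp jex usid barcy wwjjj thn xyp
Hunk 2: at line 4 remove [usid,barcy,wwjjj] add [mmiy,tovyq] -> 9 lines: ovqj ddi sgxl ipejp jex mmiy tovyq thn xyp
Hunk 3: at line 3 remove [jex,mmiy,tovyq] add [hyuz,djxg,ggmfe] -> 9 lines: ovqj ddi sgxl ipejp hyuz djxg ggmfe thn xyp
Final line 6: djxg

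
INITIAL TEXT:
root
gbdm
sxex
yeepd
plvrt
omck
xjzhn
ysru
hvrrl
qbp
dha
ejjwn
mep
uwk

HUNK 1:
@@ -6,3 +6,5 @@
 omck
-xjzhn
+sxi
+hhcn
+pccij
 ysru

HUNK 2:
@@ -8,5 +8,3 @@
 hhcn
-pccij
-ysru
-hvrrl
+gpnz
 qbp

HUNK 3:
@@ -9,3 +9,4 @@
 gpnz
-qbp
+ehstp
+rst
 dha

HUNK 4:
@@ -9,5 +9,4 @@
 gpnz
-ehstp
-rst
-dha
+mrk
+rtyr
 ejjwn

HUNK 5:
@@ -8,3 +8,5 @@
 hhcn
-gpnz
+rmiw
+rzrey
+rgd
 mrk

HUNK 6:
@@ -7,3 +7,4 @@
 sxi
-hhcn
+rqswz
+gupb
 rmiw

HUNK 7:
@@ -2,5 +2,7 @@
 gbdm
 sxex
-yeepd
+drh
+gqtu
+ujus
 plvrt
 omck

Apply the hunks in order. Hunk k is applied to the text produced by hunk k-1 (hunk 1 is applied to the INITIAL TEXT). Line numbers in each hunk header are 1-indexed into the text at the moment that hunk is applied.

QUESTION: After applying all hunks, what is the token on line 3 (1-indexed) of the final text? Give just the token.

Hunk 1: at line 6 remove [xjzhn] add [sxi,hhcn,pccij] -> 16 lines: root gbdm sxex yeepd plvrt omck sxi hhcn pccij ysru hvrrl qbp dha ejjwn mep uwk
Hunk 2: at line 8 remove [pccij,ysru,hvrrl] add [gpnz] -> 14 lines: root gbdm sxex yeepd plvrt omck sxi hhcn gpnz qbp dha ejjwn mep uwk
Hunk 3: at line 9 remove [qbp] add [ehstp,rst] -> 15 lines: root gbdm sxex yeepd plvrt omck sxi hhcn gpnz ehstp rst dha ejjwn mep uwk
Hunk 4: at line 9 remove [ehstp,rst,dha] add [mrk,rtyr] -> 14 lines: root gbdm sxex yeepd plvrt omck sxi hhcn gpnz mrk rtyr ejjwn mep uwk
Hunk 5: at line 8 remove [gpnz] add [rmiw,rzrey,rgd] -> 16 lines: root gbdm sxex yeepd plvrt omck sxi hhcn rmiw rzrey rgd mrk rtyr ejjwn mep uwk
Hunk 6: at line 7 remove [hhcn] add [rqswz,gupb] -> 17 lines: root gbdm sxex yeepd plvrt omck sxi rqswz gupb rmiw rzrey rgd mrk rtyr ejjwn mep uwk
Hunk 7: at line 2 remove [yeepd] add [drh,gqtu,ujus] -> 19 lines: root gbdm sxex drh gqtu ujus plvrt omck sxi rqswz gupb rmiw rzrey rgd mrk rtyr ejjwn mep uwk
Final line 3: sxex

Answer: sxex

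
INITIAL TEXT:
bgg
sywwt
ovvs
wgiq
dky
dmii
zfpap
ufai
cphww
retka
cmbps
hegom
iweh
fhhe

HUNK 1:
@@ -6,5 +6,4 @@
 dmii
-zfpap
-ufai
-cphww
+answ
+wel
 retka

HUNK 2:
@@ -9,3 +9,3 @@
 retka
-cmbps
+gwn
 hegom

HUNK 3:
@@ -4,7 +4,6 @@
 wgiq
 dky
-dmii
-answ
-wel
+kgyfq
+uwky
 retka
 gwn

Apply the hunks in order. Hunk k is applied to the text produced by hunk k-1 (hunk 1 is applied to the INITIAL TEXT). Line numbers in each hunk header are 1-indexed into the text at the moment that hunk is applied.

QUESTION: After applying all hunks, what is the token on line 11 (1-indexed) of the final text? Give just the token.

Hunk 1: at line 6 remove [zfpap,ufai,cphww] add [answ,wel] -> 13 lines: bgg sywwt ovvs wgiq dky dmii answ wel retka cmbps hegom iweh fhhe
Hunk 2: at line 9 remove [cmbps] add [gwn] -> 13 lines: bgg sywwt ovvs wgiq dky dmii answ wel retka gwn hegom iweh fhhe
Hunk 3: at line 4 remove [dmii,answ,wel] add [kgyfq,uwky] -> 12 lines: bgg sywwt ovvs wgiq dky kgyfq uwky retka gwn hegom iweh fhhe
Final line 11: iweh

Answer: iweh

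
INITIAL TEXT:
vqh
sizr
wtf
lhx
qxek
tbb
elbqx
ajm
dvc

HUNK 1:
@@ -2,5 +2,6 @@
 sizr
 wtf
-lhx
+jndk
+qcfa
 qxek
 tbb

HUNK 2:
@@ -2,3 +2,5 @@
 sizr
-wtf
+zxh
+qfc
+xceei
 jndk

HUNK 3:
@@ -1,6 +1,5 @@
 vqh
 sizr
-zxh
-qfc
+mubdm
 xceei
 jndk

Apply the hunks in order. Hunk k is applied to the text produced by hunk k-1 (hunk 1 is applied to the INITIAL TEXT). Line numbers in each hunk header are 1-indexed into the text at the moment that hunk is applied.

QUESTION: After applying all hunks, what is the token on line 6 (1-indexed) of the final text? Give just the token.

Answer: qcfa

Derivation:
Hunk 1: at line 2 remove [lhx] add [jndk,qcfa] -> 10 lines: vqh sizr wtf jndk qcfa qxek tbb elbqx ajm dvc
Hunk 2: at line 2 remove [wtf] add [zxh,qfc,xceei] -> 12 lines: vqh sizr zxh qfc xceei jndk qcfa qxek tbb elbqx ajm dvc
Hunk 3: at line 1 remove [zxh,qfc] add [mubdm] -> 11 lines: vqh sizr mubdm xceei jndk qcfa qxek tbb elbqx ajm dvc
Final line 6: qcfa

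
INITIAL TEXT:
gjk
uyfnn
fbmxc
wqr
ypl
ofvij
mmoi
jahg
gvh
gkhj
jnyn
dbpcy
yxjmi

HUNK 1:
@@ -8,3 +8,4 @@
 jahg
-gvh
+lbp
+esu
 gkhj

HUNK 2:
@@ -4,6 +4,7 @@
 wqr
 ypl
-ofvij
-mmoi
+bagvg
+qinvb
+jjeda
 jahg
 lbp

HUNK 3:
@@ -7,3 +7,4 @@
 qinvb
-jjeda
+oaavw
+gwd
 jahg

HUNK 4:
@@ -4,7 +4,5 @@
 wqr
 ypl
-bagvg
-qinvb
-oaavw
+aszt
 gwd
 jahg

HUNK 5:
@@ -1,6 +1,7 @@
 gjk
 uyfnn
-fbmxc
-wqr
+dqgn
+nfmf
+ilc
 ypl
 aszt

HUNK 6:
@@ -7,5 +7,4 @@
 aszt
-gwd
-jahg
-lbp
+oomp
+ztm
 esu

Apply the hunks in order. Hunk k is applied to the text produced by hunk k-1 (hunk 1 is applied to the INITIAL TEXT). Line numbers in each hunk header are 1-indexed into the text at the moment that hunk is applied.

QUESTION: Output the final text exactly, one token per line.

Hunk 1: at line 8 remove [gvh] add [lbp,esu] -> 14 lines: gjk uyfnn fbmxc wqr ypl ofvij mmoi jahg lbp esu gkhj jnyn dbpcy yxjmi
Hunk 2: at line 4 remove [ofvij,mmoi] add [bagvg,qinvb,jjeda] -> 15 lines: gjk uyfnn fbmxc wqr ypl bagvg qinvb jjeda jahg lbp esu gkhj jnyn dbpcy yxjmi
Hunk 3: at line 7 remove [jjeda] add [oaavw,gwd] -> 16 lines: gjk uyfnn fbmxc wqr ypl bagvg qinvb oaavw gwd jahg lbp esu gkhj jnyn dbpcy yxjmi
Hunk 4: at line 4 remove [bagvg,qinvb,oaavw] add [aszt] -> 14 lines: gjk uyfnn fbmxc wqr ypl aszt gwd jahg lbp esu gkhj jnyn dbpcy yxjmi
Hunk 5: at line 1 remove [fbmxc,wqr] add [dqgn,nfmf,ilc] -> 15 lines: gjk uyfnn dqgn nfmf ilc ypl aszt gwd jahg lbp esu gkhj jnyn dbpcy yxjmi
Hunk 6: at line 7 remove [gwd,jahg,lbp] add [oomp,ztm] -> 14 lines: gjk uyfnn dqgn nfmf ilc ypl aszt oomp ztm esu gkhj jnyn dbpcy yxjmi

Answer: gjk
uyfnn
dqgn
nfmf
ilc
ypl
aszt
oomp
ztm
esu
gkhj
jnyn
dbpcy
yxjmi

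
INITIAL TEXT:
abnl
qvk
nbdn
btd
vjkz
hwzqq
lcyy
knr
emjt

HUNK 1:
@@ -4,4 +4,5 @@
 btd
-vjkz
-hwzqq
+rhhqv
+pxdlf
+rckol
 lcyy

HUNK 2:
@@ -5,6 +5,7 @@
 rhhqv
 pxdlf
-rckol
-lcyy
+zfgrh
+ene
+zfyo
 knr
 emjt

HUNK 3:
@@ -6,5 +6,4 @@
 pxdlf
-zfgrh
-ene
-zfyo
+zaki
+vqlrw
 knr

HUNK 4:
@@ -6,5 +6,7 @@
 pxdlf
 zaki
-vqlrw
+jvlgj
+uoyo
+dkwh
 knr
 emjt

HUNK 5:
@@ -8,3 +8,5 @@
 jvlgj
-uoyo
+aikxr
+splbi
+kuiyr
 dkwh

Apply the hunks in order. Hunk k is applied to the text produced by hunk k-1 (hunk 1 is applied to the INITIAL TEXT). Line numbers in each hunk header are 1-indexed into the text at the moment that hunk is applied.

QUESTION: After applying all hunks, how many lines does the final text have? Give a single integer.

Hunk 1: at line 4 remove [vjkz,hwzqq] add [rhhqv,pxdlf,rckol] -> 10 lines: abnl qvk nbdn btd rhhqv pxdlf rckol lcyy knr emjt
Hunk 2: at line 5 remove [rckol,lcyy] add [zfgrh,ene,zfyo] -> 11 lines: abnl qvk nbdn btd rhhqv pxdlf zfgrh ene zfyo knr emjt
Hunk 3: at line 6 remove [zfgrh,ene,zfyo] add [zaki,vqlrw] -> 10 lines: abnl qvk nbdn btd rhhqv pxdlf zaki vqlrw knr emjt
Hunk 4: at line 6 remove [vqlrw] add [jvlgj,uoyo,dkwh] -> 12 lines: abnl qvk nbdn btd rhhqv pxdlf zaki jvlgj uoyo dkwh knr emjt
Hunk 5: at line 8 remove [uoyo] add [aikxr,splbi,kuiyr] -> 14 lines: abnl qvk nbdn btd rhhqv pxdlf zaki jvlgj aikxr splbi kuiyr dkwh knr emjt
Final line count: 14

Answer: 14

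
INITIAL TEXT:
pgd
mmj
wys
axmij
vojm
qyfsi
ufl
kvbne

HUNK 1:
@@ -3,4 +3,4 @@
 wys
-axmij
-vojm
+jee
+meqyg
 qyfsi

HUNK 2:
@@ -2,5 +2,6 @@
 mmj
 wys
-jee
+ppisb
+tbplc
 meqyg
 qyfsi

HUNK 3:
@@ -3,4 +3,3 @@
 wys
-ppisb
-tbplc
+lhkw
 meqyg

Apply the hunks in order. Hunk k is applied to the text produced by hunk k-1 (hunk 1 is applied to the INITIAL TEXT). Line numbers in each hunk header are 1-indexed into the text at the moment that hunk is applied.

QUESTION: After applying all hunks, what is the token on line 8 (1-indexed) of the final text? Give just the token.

Answer: kvbne

Derivation:
Hunk 1: at line 3 remove [axmij,vojm] add [jee,meqyg] -> 8 lines: pgd mmj wys jee meqyg qyfsi ufl kvbne
Hunk 2: at line 2 remove [jee] add [ppisb,tbplc] -> 9 lines: pgd mmj wys ppisb tbplc meqyg qyfsi ufl kvbne
Hunk 3: at line 3 remove [ppisb,tbplc] add [lhkw] -> 8 lines: pgd mmj wys lhkw meqyg qyfsi ufl kvbne
Final line 8: kvbne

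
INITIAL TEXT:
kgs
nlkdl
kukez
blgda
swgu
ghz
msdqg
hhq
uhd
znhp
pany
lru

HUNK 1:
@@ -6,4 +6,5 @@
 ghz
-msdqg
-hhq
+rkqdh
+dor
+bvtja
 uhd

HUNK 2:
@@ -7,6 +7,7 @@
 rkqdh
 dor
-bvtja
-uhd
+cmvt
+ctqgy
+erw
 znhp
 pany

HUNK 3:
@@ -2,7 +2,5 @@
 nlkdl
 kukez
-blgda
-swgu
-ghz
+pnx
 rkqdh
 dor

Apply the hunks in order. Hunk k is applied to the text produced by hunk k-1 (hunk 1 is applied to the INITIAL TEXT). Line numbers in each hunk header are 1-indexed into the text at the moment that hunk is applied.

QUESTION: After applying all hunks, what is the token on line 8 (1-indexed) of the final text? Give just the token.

Hunk 1: at line 6 remove [msdqg,hhq] add [rkqdh,dor,bvtja] -> 13 lines: kgs nlkdl kukez blgda swgu ghz rkqdh dor bvtja uhd znhp pany lru
Hunk 2: at line 7 remove [bvtja,uhd] add [cmvt,ctqgy,erw] -> 14 lines: kgs nlkdl kukez blgda swgu ghz rkqdh dor cmvt ctqgy erw znhp pany lru
Hunk 3: at line 2 remove [blgda,swgu,ghz] add [pnx] -> 12 lines: kgs nlkdl kukez pnx rkqdh dor cmvt ctqgy erw znhp pany lru
Final line 8: ctqgy

Answer: ctqgy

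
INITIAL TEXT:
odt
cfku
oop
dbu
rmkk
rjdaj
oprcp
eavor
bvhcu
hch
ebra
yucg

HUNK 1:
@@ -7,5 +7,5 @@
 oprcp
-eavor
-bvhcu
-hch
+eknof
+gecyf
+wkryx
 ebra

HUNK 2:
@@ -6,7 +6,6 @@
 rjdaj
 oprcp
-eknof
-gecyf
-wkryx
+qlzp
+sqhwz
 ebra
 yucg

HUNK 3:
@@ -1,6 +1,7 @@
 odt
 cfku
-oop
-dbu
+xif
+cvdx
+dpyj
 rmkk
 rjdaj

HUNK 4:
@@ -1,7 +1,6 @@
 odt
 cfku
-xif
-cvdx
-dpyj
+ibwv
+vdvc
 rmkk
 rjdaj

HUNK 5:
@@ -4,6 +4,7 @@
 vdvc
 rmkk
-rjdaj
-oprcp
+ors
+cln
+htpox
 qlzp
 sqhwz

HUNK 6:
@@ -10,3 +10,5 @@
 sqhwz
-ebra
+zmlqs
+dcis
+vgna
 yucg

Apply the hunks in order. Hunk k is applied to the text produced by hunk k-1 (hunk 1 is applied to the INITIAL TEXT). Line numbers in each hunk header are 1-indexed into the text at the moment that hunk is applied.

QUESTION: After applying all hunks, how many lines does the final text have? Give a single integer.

Hunk 1: at line 7 remove [eavor,bvhcu,hch] add [eknof,gecyf,wkryx] -> 12 lines: odt cfku oop dbu rmkk rjdaj oprcp eknof gecyf wkryx ebra yucg
Hunk 2: at line 6 remove [eknof,gecyf,wkryx] add [qlzp,sqhwz] -> 11 lines: odt cfku oop dbu rmkk rjdaj oprcp qlzp sqhwz ebra yucg
Hunk 3: at line 1 remove [oop,dbu] add [xif,cvdx,dpyj] -> 12 lines: odt cfku xif cvdx dpyj rmkk rjdaj oprcp qlzp sqhwz ebra yucg
Hunk 4: at line 1 remove [xif,cvdx,dpyj] add [ibwv,vdvc] -> 11 lines: odt cfku ibwv vdvc rmkk rjdaj oprcp qlzp sqhwz ebra yucg
Hunk 5: at line 4 remove [rjdaj,oprcp] add [ors,cln,htpox] -> 12 lines: odt cfku ibwv vdvc rmkk ors cln htpox qlzp sqhwz ebra yucg
Hunk 6: at line 10 remove [ebra] add [zmlqs,dcis,vgna] -> 14 lines: odt cfku ibwv vdvc rmkk ors cln htpox qlzp sqhwz zmlqs dcis vgna yucg
Final line count: 14

Answer: 14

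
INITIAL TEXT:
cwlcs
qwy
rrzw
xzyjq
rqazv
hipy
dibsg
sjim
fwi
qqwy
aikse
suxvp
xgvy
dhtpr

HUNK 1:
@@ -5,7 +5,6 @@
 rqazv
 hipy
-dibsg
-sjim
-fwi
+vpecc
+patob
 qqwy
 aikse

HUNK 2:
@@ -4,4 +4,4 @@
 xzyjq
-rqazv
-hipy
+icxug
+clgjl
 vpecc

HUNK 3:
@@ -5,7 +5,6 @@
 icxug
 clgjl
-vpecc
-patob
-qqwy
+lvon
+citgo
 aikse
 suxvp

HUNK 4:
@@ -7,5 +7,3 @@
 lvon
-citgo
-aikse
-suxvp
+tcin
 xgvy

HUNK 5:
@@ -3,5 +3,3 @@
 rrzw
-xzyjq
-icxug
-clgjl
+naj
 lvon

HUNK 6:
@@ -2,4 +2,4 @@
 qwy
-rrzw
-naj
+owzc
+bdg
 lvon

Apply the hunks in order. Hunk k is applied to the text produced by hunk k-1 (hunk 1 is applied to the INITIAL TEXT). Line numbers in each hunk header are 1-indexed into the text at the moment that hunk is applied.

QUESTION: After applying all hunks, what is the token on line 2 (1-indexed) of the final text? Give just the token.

Answer: qwy

Derivation:
Hunk 1: at line 5 remove [dibsg,sjim,fwi] add [vpecc,patob] -> 13 lines: cwlcs qwy rrzw xzyjq rqazv hipy vpecc patob qqwy aikse suxvp xgvy dhtpr
Hunk 2: at line 4 remove [rqazv,hipy] add [icxug,clgjl] -> 13 lines: cwlcs qwy rrzw xzyjq icxug clgjl vpecc patob qqwy aikse suxvp xgvy dhtpr
Hunk 3: at line 5 remove [vpecc,patob,qqwy] add [lvon,citgo] -> 12 lines: cwlcs qwy rrzw xzyjq icxug clgjl lvon citgo aikse suxvp xgvy dhtpr
Hunk 4: at line 7 remove [citgo,aikse,suxvp] add [tcin] -> 10 lines: cwlcs qwy rrzw xzyjq icxug clgjl lvon tcin xgvy dhtpr
Hunk 5: at line 3 remove [xzyjq,icxug,clgjl] add [naj] -> 8 lines: cwlcs qwy rrzw naj lvon tcin xgvy dhtpr
Hunk 6: at line 2 remove [rrzw,naj] add [owzc,bdg] -> 8 lines: cwlcs qwy owzc bdg lvon tcin xgvy dhtpr
Final line 2: qwy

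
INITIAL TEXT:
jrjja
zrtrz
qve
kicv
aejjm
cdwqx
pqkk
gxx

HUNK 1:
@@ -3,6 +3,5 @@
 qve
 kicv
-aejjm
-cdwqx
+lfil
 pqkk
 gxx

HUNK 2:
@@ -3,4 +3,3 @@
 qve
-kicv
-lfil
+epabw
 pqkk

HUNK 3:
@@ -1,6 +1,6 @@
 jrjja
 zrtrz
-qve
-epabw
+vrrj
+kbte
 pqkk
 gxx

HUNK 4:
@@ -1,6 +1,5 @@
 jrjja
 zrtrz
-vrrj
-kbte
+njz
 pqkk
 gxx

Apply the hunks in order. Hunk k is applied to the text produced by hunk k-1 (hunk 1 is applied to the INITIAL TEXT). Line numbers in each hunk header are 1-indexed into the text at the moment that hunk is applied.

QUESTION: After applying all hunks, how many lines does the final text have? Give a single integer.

Hunk 1: at line 3 remove [aejjm,cdwqx] add [lfil] -> 7 lines: jrjja zrtrz qve kicv lfil pqkk gxx
Hunk 2: at line 3 remove [kicv,lfil] add [epabw] -> 6 lines: jrjja zrtrz qve epabw pqkk gxx
Hunk 3: at line 1 remove [qve,epabw] add [vrrj,kbte] -> 6 lines: jrjja zrtrz vrrj kbte pqkk gxx
Hunk 4: at line 1 remove [vrrj,kbte] add [njz] -> 5 lines: jrjja zrtrz njz pqkk gxx
Final line count: 5

Answer: 5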